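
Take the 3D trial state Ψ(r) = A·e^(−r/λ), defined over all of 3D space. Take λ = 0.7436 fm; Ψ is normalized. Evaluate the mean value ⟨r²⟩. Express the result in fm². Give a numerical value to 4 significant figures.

⟨r^2⟩ ≈ 1.659 fm^2

By definition ⟨r²⟩ = ∫ r^2 |Ψ(r)|² 4πr² dr.
Recall ∫₀^∞ r^m e^(−r/β) dr = m!·β^(m+1), since the A² factors cancel between numerator and denominator, ⟨r²⟩ = 3·λ^2.
Putting λ = 0.7436 gives 1.6588.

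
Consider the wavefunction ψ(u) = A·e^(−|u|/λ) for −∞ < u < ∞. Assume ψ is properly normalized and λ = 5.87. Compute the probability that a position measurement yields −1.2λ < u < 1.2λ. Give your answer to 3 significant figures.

The probability is P = ∫ |ψ|² du over [−1.2λ, 1.2λ].
The normalization integral ∫|ψ|²du over the whole domain equals λ·A², and A² cancels in the ratio.
By symmetry take twice the u ≥ 0 contribution in numerator and denominator; the 2's cancel. Substituting t = u/λ, A² and the length scale cancel in the ratio: P = ∫_{0}^{1.2} e^(-2·t) dt / ∫_{0}^{∞} e^(-2·t) dt.
Using ∫ e^(-2·t) dt = -e^(-2·t)/2, the numerator is 1/2 - e^(-12/5)/2 and the denominator is 1/2.
The result is P = 0.9093.

P ≈ 0.909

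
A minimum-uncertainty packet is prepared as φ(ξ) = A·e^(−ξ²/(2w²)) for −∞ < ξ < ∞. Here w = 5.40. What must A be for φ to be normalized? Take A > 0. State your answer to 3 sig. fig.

A ≈ 0.323

Normalization requires ∫|φ|² dξ = 1, integrated from −∞ to ∞.
With φ = A·e^(−ξ²/(2w²)), the integral evaluates to A²·[√(π)·w].
Hence A² = 1/[√(π)·w].
Substituting w = 5.40 gives A² = 0.1045, so A = 0.3232.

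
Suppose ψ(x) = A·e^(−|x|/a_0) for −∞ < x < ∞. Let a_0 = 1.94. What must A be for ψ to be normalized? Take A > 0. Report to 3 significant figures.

A ≈ 0.718

Normalization requires ∫|ψ|² dx = 1, integrated from −∞ to ∞.
With ∫₀^∞ x^0 e^(−αx) dx = 0!/α^1, ∫|ψ|² dx = A²·(a_0).
So A² = (a_0)^(−1).
With a_0 = 1.94: A² = 0.5155 and A = 0.7180.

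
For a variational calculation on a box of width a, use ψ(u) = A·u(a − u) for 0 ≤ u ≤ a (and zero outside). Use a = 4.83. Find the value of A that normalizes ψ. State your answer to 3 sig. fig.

A ≈ 0.107

The normalization condition is ∫|ψ|² du = 1 from 0 to a.
Expanding the polynomial and integrating term by term, carrying out the integral gives A² · a^5/30.
Hence A² = 1/[a^5/30].
Substituting a = 4.83 gives A² = 0.01141, so A = 0.1068.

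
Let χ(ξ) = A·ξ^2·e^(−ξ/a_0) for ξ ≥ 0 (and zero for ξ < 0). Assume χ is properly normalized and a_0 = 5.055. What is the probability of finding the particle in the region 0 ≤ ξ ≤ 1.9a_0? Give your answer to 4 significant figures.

P = ∫_{0}^{1.9a_0} |χ(ξ)|² dξ.
With A² fixed by ∫|χ|² = 1, i.e. A² = (3·a_0^5/4)^(−1), substitute and integrate.
Substituting u = ξ/a_0, A² and the length scale cancel in the ratio: P = ∫_{0}^{1.9} u^4·e^(-2·u) du / ∫_{0}^{∞} u^4·e^(-2·u) du.
An antiderivative of u^4·e^(-2·u) is -(u^4/2 + u^3 + 3·u^2/2 + 3·u/2 + 3/4)·e^(-2·u); evaluating from 0 to 1.9 gives ≈ 0.249117, while the full integral is 3/4.
Taking the ratio, P = 0.33216.

P ≈ 0.3322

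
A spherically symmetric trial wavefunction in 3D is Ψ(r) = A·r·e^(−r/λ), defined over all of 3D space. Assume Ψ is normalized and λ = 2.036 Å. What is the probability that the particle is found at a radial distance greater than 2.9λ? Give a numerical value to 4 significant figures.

P ≈ 0.3127

Integrate the radial probability density 4πr²|Ψ|² over r > 2.9λ.
A² is fixed by ∫₀^∞ 4πr²|Ψ|² dr = 1, i.e. A² = (3·π·λ^5)^(−1).
Let u = r/λ; then A², 4π and the length scale all cancel, so P = ∫_{2.9}^{∞} u^4·e^(-2·u) du ÷ ∫_{0}^{∞} u^4·e^(-2·u) du.
Using ∫ u^4·e^(-2·u) du = -(u^4/2 + u^3 + 3·u^2/2 + 3·u/2 + 3/4)·e^(-2·u), the numerator is ≈ 0.234539 and the denominator is 3/4.
The region integral divided by the full integral gives P = 0.31272.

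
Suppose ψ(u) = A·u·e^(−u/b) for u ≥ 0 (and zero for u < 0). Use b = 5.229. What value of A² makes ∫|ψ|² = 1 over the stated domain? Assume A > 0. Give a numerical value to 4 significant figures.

A^2 ≈ 0.02798

The normalization condition is ∫|ψ|² du = 1 from 0 to ∞.
With ψ = A·u·e^(−u/b), the integral evaluates to A²·[b^3/4].
Substituting b = 5.229 gives A² = 0.027977, so A = 0.16726.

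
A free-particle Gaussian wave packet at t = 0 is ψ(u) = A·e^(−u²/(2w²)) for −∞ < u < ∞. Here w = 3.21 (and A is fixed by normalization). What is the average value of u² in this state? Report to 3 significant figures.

The expectation value is the |ψ|²-weighted average of u^2: ∫ u^2|ψ|² du.
With ∫_{−∞}^{∞} u^(2m) e^(−αu²) du = (2m−1)!!·√π / (2^m α^(m+1/2)), the ratio of the moment integral to the normalization integral gives ⟨u²⟩ = w^2/2.
Putting w = 3.21 gives 5.152.

⟨u^2⟩ ≈ 5.15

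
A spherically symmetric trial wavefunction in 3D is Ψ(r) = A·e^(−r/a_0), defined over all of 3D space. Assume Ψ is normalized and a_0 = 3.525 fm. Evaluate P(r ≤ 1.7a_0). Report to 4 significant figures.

P ≈ 0.6603

Integrate the radial probability density 4πr²|Ψ|² over r ≤ 1.7a_0.
A² is fixed by ∫₀^∞ 4πr²|Ψ|² dr = 1, i.e. A² = (π·a_0^3)^(−1).
In terms of u = r/a_0 (A², 4π and the length scale all cancel between numerator and denominator), P = [∫_{0}^{1.7} u^2·e^(-2·u) du] / [∫_{0}^{∞} u^2·e^(-2·u) du].
An antiderivative of u^2·e^(-2·u) is -(2·u^2 + 2·u + 1)·e^(-2·u)/4; evaluating from 0 to 1.7 gives 1/4 - 509·e^(-17/5)/200, while the full integral is 1/4.
This evaluates to P = 0.66026.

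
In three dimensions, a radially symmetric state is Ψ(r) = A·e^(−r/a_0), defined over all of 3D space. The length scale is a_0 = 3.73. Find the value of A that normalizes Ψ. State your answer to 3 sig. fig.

Require ∫ |Ψ|² 4πr² dr = 1 over the whole domain.
In 3D with spherical symmetry the volume element is 4πr² dr.
With Ψ = A·e^(−r/a_0), the integral evaluates to A²·[π·a_0^3].
Hence A² = 1/[π·a_0^3].
Substituting a_0 = 3.73 gives A² = 0.006134, so A = 0.07832.

A ≈ 0.0783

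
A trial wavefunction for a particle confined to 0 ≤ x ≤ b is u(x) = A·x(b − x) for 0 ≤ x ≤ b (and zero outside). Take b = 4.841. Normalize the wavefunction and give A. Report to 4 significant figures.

The normalization condition is ∫|u|² dx = 1 from 0 to b.
The integral (without the A² prefactor) comes out to b^5/30.
Plugging in b = 4.841 yields A = 0.10622.

A ≈ 0.1062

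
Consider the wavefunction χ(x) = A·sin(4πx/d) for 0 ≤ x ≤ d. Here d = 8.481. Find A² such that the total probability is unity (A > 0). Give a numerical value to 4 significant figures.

The normalization condition is ∫|χ|² dx = 1 from 0 to d.
Using sin²θ = (1 − cos 2θ)/2, carrying out the integral gives A² · d/2.
Hence A² = 1/[d/2].
Substituting d = 8.481 gives A² = 0.23582, so A = 0.48561.

A^2 ≈ 0.2358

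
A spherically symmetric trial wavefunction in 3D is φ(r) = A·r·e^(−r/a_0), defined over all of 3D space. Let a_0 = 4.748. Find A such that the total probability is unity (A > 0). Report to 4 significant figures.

A ≈ 0.006631

Normalization requires ∫|φ|² 4πr² dr = 1, integrated from 0 to ∞.
Using ∫₀^∞ rⁿ e^(−αr) dr = n!/αⁿ⁺¹, ∫|φ|² 4πr² dr = A²·(3·π·a_0^5).
Substituting a_0 = 4.748 gives A² = 0.000043972, so A = 0.0066311.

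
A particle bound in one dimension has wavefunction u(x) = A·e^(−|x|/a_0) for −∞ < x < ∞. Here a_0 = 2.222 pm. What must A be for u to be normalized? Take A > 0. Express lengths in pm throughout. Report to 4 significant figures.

Require ∫ |u|² dx = 1 over the whole domain.
The integral (without the A² prefactor) comes out to a_0.
Hence A² = 1/[a_0].
Substituting a_0 = 2.222 gives A² = 0.45005, so A = 0.67085.

A ≈ 0.6709 pm^(-1/2)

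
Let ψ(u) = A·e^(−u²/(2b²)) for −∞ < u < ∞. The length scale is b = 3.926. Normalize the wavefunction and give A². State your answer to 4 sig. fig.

Require ∫ |ψ|² du = 1 over the whole domain.
Carrying out the integral gives A² · √(π)·b.
Setting this equal to 1 gives A² = 1/(√(π)·b).
Plugging in b = 3.926 yields A = 0.37909.

A^2 ≈ 0.1437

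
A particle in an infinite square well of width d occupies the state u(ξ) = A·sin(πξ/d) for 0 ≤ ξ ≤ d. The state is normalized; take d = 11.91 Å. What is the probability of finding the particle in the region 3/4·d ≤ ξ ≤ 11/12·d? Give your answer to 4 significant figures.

P = ∫_{3/4·d}^{11/12·d} |u(ξ)|² dξ.
The normalization integral ∫|u|²dξ over the whole domain equals d/2·A², and A² cancels in the ratio.
In terms of t = ξ/d (A² and the length scale cancel between numerator and denominator), P = [∫_{3/4}^{11/12} sin(π·t)^2 dt] / [∫_{0}^{1} sin(π·t)^2 dt].
An antiderivative of sin(π·t)^2 is t/2 - sin(2·π·t)/(4·π); evaluating from 3/4 to 11/12 gives 1/12 - 1/(8·π), while the full integral is 1/2.
This works out to P = (-3 + 2·π)/(12·π).

P ≈ 0.08709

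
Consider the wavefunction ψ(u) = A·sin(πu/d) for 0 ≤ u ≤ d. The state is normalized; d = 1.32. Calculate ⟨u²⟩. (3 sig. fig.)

⟨u^2⟩ ≈ 0.493

⟨u²⟩ = ∫ u^2 |ψ|² du over the full domain.
With ∫₀^d sin²(nπu/d) du = d/2, since the A² factors cancel between numerator and denominator, ⟨u²⟩ = -d^2/(2·π^2) + d^2/3.
Putting d = 1.32 gives 0.4925.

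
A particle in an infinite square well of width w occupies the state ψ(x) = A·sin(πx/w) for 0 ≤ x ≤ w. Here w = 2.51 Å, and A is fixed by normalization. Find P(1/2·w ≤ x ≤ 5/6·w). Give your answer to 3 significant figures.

|ψ|² is the probability density, so P = ∫_{1/2·w}^{5/6·w} |ψ|² dx.
The normalization integral ∫|ψ|²dx over the whole domain equals w/2·A², and A² cancels in the ratio.
Substituting u = x/w, A² and the length scale cancel in the ratio: P = ∫_{1/2}^{5/6} sin(π·u)^2 du / ∫_{0}^{1} sin(π·u)^2 du.
Using ∫ sin(π·u)^2 du = u/2 - sin(2·π·u)/(4·π), the numerator is √(3)/(8·π) + 1/6 and the denominator is 1/2.
This works out to P = (√(3)/4 + π/3)/π.

P ≈ 0.471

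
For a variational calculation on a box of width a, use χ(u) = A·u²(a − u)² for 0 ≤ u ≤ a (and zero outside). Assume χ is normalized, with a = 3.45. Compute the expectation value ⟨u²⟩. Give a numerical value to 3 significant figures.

⟨u²⟩ = ∫ u^2 |χ|² du over the full domain.
Evaluating both integrals, ⟨u²⟩ = 3·a^2/11.
With a = 3.45, ⟨u^2⟩ = 3.246.

⟨u^2⟩ ≈ 3.25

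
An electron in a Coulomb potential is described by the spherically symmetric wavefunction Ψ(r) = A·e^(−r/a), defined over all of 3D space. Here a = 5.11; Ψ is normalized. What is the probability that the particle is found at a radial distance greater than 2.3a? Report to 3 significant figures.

P ≈ 0.163

Integrate the radial probability density 4πr²|Ψ|² over r > 2.3a.
Normalization gives A² = 1/(π·a^3).
Substituting u = r/a, A², 4π and the length scale all cancel in the ratio: P = ∫_{2.3}^{∞} u^2·e^(-2·u) du / ∫_{0}^{∞} u^2·e^(-2·u) du.
Using ∫ u^2·e^(-2·u) du = -(2·u^2 + 2·u + 1)·e^(-2·u)/4, the numerator is 809·e^(-23/5)/200 and the denominator is 1/4.
The region integral divided by the full integral gives P = 0.1626.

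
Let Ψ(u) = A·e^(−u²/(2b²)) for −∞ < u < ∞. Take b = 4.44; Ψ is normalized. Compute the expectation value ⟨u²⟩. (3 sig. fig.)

By definition ⟨u²⟩ = ∫ u^2 |Ψ(u)|² du.
Since the A² factors cancel between numerator and denominator, ⟨u²⟩ = b^2/2.
With b = 4.44, ⟨u^2⟩ = 9.857.

⟨u^2⟩ ≈ 9.86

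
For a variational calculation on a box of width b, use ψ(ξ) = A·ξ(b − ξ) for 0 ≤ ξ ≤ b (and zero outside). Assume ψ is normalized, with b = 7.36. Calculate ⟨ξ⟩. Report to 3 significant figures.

By definition ⟨ξ⟩ = ∫ ξ |ψ(ξ)|² dξ.
Expanding the polynomial and integrating term by term, evaluating both integrals, ⟨ξ⟩ = b/2.
Putting b = 7.36 gives 3.680.

⟨ξ⟩ ≈ 3.68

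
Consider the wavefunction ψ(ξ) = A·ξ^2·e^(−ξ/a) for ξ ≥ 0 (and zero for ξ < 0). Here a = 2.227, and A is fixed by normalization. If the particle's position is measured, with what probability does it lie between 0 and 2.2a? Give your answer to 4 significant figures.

The probability is P = ∫ |ψ|² dξ over [0, 2.2a].
Since A² = 1/(3·a^5/4), this is the region integral divided by the full normalization integral.
Substituting u = ξ/a, A² and the length scale cancel in the ratio: P = ∫_{0}^{2.2} u^4·e^(-2·u) du / ∫_{0}^{∞} u^4·e^(-2·u) du.
Using ∫ u^4·e^(-2·u) du = -(u^4/2 + u^3 + 3·u^2/2 + 3·u/2 + 3/4)·e^(-2·u), the numerator is ≈ 0.336612 and the denominator is 3/4.
The result is P = 0.44882.

P ≈ 0.4488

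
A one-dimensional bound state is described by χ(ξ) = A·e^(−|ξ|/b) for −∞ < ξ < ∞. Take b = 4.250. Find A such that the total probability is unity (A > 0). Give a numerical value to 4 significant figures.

A ≈ 0.4851

The normalization condition is ∫|χ|² dξ = 1 from −∞ to ∞.
Recall ∫₀^∞ ξ^m e^(−ξ/β) dξ = m!·β^(m+1), with χ = A·e^(−|ξ|/b), the integral evaluates to A²·[b].
So A² = (b)^(−1).
With b = 4.250: A² = 0.23529 and A = 0.48507.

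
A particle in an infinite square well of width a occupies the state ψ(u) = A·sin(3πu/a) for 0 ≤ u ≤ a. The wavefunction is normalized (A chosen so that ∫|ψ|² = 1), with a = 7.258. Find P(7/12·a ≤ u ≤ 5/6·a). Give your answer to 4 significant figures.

P ≈ 0.1969

The probability is P = ∫ |ψ|² du over [7/12·a, 5/6·a].
Since A² = 1/(a/2), this is the region integral divided by the full normalization integral.
Let t = u/a; then A² and the length scale cancel, so P = ∫_{7/12}^{5/6} sin(3·π·t)^2 dt ÷ ∫_{0}^{1} sin(3·π·t)^2 dt.
Using ∫ sin(3·π·t)^2 dt = t/2 - sin(6·π·t)/(12·π), the numerator is 1/8 - 1/(12·π) and the denominator is 1/2.
Evaluating gives P = (-2 + 3·π)/(12·π).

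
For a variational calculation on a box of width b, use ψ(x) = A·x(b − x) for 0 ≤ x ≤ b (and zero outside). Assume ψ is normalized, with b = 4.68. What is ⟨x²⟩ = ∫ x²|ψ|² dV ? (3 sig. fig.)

⟨x^2⟩ ≈ 6.26

The expectation value is the |ψ|²-weighted average of x^2: ∫ x^2|ψ|² dx.
Expanding the polynomial and integrating term by term, evaluating both integrals, ⟨x²⟩ = 2·b^2/7.
With b = 4.68, ⟨x^2⟩ = 6.258.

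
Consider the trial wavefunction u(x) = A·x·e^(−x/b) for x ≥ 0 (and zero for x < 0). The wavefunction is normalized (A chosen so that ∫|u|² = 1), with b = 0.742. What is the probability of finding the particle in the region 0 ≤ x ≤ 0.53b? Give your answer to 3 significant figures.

|u|² is the probability density, so P = ∫_{0}^{0.53b} |u|² dx.
Since A² = 1/(b^3/4), this is the region integral divided by the full normalization integral.
In terms of t = x/b (A² and the length scale cancel between numerator and denominator), P = [∫_{0}^{0.53} t^2·e^(-2·t) dt] / [∫_{0}^{∞} t^2·e^(-2·t) dt].
With ∫ t^2·e^(-2·t) dt = -(2·t^2 + 2·t + 1)·e^(-2·t)/4 + C, the region integral is ≈ 0.022916 and the full one is 1/4.
The result is P = 0.09166.

P ≈ 0.0917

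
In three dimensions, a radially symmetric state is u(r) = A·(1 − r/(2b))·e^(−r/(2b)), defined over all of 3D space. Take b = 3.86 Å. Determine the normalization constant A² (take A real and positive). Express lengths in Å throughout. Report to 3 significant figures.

Normalization requires ∫|u|² 4πr² dr = 1, integrated from 0 to ∞.
With ∫₀^∞ r^4 e^(−αr) dr = 4!/α^5, the integral (without the A² prefactor) comes out to 8·π·b^3.
Substituting b = 3.86 gives A² = 0.0006918, so A = 0.02630.

A^2 ≈ 0.000692 Å^(-3)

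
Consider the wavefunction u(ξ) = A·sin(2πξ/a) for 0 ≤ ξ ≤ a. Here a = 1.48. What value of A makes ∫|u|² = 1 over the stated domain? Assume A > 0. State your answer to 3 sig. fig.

A ≈ 1.16

Require ∫ |u|² dξ = 1 over the whole domain.
With ∫₀^a sin²(nπξ/a) dξ = a/2, the integral (without the A² prefactor) comes out to a/2.
Hence A² = 1/[a/2].
With a = 1.48: A² = 1.351 and A = 1.162.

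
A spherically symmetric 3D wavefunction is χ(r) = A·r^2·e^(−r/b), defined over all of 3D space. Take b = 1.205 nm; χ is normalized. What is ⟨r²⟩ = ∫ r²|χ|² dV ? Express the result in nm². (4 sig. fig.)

⟨r^2⟩ ≈ 20.33 nm^2

By definition ⟨r²⟩ = ∫ r^2 |χ(r)|² 4πr² dr.
Since the A² factors cancel between numerator and denominator, ⟨r²⟩ = 14·b^2.
Putting b = 1.205 gives 20.328.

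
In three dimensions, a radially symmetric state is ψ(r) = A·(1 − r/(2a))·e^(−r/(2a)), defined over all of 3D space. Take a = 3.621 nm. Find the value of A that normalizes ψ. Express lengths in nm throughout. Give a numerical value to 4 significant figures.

Normalization requires ∫|ψ|² 4πr² dr = 1, integrated from 0 to ∞.
In 3D with spherical symmetry the volume element is 4πr² dr.
Carrying out the integral gives A² · 8·π·a^3.
Setting this equal to 1 gives A² = 1/(8·π·a^3).
Plugging in a = 3.621 yields A = 0.028949.

A ≈ 0.02895 nm^(-3/2)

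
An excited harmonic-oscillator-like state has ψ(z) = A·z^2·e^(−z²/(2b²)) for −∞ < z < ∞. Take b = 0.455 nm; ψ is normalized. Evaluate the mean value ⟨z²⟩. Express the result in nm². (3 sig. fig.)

⟨z²⟩ = ∫ z^2 |ψ|² dz over the full domain.
Differentiating ∫e^(−αz²) dz = √(π/α) under α to get the higher moments, since the A² factors cancel between numerator and denominator, ⟨z²⟩ = 5·b^2/2.
With b = 0.455, ⟨z^2⟩ = 0.5176.

⟨z^2⟩ ≈ 0.518 nm^2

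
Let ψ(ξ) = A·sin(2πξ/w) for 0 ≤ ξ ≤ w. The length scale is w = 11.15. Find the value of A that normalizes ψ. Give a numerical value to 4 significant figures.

A ≈ 0.4235

Require ∫ |ψ|² dξ = 1 over the whole domain.
With ∫₀^w sin²(nπξ/w) dξ = w/2, with ψ = A·sin(2πξ/w), the integral evaluates to A²·[w/2].
Hence A² = 1/[w/2].
Plugging in w = 11.15 yields A = 0.42352.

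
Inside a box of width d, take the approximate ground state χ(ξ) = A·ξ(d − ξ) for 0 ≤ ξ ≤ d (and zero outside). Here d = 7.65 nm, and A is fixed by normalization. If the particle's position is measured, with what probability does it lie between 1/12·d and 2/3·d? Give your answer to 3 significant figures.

|χ|² is the probability density, so P = ∫_{1/12·d}^{2/3·d} |χ|² dξ.
With A² fixed by ∫|χ|² = 1, i.e. A² = (d^5/30)^(−1), substitute and integrate.
In terms of u = ξ/d (A² and the length scale cancel between numerator and denominator), P = [∫_{1/12}^{2/3} u^2·(1 - u)^2 du] / [∫_{0}^{1} u^2·(1 - u)^2 du].
With ∫ u^2·(1 - u)^2 du = u^3·(6·u^2 - 15·u + 10)/30 + C, the region integral is ≈ 0.026168 and the full one is 1/30.
This works out to P = 0.7850.

P ≈ 0.785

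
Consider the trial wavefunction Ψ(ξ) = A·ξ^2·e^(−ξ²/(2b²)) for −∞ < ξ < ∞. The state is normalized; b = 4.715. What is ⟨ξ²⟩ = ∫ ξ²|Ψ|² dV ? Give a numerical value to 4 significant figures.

The expectation value is the |Ψ|²-weighted average of ξ^2: ∫ ξ^2|Ψ|² dξ.
With ∫_{−∞}^{∞} ξ^(2m) e^(−αξ²) dξ = (2m−1)!!·√π / (2^m α^(m+1/2)), the ratio of the moment integral to the normalization integral gives ⟨ξ²⟩ = 5·b^2/2.
Putting b = 4.715 gives 55.578.

⟨ξ^2⟩ ≈ 55.58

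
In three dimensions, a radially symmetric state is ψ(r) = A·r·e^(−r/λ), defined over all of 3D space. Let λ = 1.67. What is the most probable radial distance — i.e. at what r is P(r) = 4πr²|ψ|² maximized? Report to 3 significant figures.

r ≈ 3.34

Set d/dr [P(r) = 4πr²|ψ|²] = 0 and solve for r > 0.
This gives r = 2·λ.
With λ = 1.67, the most probable radial distance is 3.340.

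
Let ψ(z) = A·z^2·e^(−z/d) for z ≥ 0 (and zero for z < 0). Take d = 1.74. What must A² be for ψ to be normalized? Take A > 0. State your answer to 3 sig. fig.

A^2 ≈ 0.0836

We need A² ∫|f|² dz = 1, taking the integral from 0 to ∞.
∫|ψ|² dz = A²·(3·d^5/4).
Hence A² = 1/[3·d^5/4].
With d = 1.74: A² = 0.08360 and A = 0.2891.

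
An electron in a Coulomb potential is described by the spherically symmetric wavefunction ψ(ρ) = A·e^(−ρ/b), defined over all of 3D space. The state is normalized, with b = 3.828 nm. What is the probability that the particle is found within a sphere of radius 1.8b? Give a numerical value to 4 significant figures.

P ≈ 0.6973

P = ∫ |ψ|² 4πρ² dρ over ρ ≤ 1.8b.
The full normalization integral is A²·[π·b^3] = 1, fixing A².
Substituting u = ρ/b, A², 4π and the length scale all cancel in the ratio: P = ∫_{0}^{1.8} u^2·e^(-2·u) du / ∫_{0}^{∞} u^2·e^(-2·u) du.
An antiderivative of u^2·e^(-2·u) is -(2·u^2 + 2·u + 1)·e^(-2·u)/4; evaluating from 0 to 1.8 gives 1/4 - 277·e^(-18/5)/100, while the full integral is 1/4.
The region integral divided by the full integral gives P = 0.69725.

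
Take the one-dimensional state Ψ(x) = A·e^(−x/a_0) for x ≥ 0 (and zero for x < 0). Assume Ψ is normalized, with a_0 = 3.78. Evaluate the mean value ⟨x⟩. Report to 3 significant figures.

⟨x⟩ = ∫ x |Ψ|² dx over the full domain.
Since the A² factors cancel between numerator and denominator, ⟨x⟩ = a_0/2.
Putting a_0 = 3.78 gives 1.890.

⟨x⟩ ≈ 1.89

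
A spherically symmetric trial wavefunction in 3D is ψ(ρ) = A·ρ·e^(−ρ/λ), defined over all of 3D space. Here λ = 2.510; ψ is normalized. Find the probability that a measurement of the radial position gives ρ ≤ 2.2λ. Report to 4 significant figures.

P ≈ 0.4488

With dV = 4πρ²dρ, the probability is ∫|ψ|² dV over ρ ≤ 2.2λ.
A² is fixed by ∫₀^∞ 4πρ²|ψ|² dρ = 1, i.e. A² = (3·π·λ^5)^(−1).
In terms of u = ρ/λ (A², 4π and the length scale all cancel between numerator and denominator), P = [∫_{0}^{2.2} u^4·e^(-2·u) du] / [∫_{0}^{∞} u^4·e^(-2·u) du].
An antiderivative of u^4·e^(-2·u) is -(u^4/2 + u^3 + 3·u^2/2 + 3·u/2 + 3/4)·e^(-2·u); evaluating from 0 to 2.2 gives ≈ 0.336612, while the full integral is 3/4.
This evaluates to P = 0.44882.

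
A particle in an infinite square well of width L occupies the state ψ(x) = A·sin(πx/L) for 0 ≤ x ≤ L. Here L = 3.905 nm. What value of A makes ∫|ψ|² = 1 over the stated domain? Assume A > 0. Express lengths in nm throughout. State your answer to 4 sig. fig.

The normalization condition is ∫|ψ|² dx = 1 from 0 to L.
Carrying out the integral gives A² · L/2.
Substituting L = 3.905 gives A² = 0.51216, so A = 0.71566.

A ≈ 0.7157 nm^(-1/2)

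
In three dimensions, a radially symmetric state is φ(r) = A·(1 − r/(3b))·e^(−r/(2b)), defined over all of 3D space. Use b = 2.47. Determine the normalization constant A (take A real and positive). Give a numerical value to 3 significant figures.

A ≈ 0.0890

Normalization requires ∫|φ|² 4πr² dr = 1, integrated from 0 to ∞.
(Spherical symmetry: dV = 4πr² dr.)
With ∫₀^∞ r^4 e^(−αr) dr = 4!/α^5, ∫|φ|² 4πr² dr = A²·(8·π·b^3/3).
Hence A² = 1/[8·π·b^3/3].
Plugging in b = 2.47 yields A = 0.08900.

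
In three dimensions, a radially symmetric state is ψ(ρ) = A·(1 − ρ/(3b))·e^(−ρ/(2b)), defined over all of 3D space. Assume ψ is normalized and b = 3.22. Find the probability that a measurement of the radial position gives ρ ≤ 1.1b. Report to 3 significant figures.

P ≈ 0.166

P = ∫ |ψ|² 4πρ² dρ over ρ ≤ 1.1b.
The full normalization integral is A²·[8·π·b^3/3] = 1, fixing A².
Let u = ρ/b; then A², 4π and the length scale all cancel, so P = ∫_{0}^{1.1} u^2·(1 - u/3)^2·e^(-u) du ÷ ∫_{0}^{∞} u^2·(1 - u/3)^2·e^(-u) du.
Using ∫ u^2·(1 - u/3)^2·e^(-u) du = (-u^4 + 2·u^3 - 3·u^2 - 6·u - 6)·e^(-u)/9, the numerator is ≈ 0.11069 and the denominator is 2/3.
The region integral divided by the full integral gives P = 0.1660.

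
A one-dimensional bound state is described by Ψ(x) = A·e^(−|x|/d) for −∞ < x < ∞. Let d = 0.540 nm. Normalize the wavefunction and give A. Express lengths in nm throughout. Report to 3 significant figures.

Normalization requires ∫|Ψ|² dx = 1, integrated from −∞ to ∞.
Using ∫₀^∞ xⁿ e^(−αx) dx = n!/αⁿ⁺¹, carrying out the integral gives A² · d.
With d = 0.540: A² = 1.852 and A = 1.361.

A ≈ 1.36 nm^(-1/2)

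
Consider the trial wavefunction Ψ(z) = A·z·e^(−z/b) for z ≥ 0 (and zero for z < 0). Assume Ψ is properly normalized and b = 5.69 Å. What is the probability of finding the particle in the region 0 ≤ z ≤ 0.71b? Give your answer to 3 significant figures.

The probability is P = ∫ |Ψ|² dz over [0, 0.71b].
The normalization integral ∫|Ψ|²dz over the whole domain equals b^3/4·A², and A² cancels in the ratio.
In terms of u = z/b (A² and the length scale cancel between numerator and denominator), P = [∫_{0}^{0.71} u^2·e^(-2·u) du] / [∫_{0}^{∞} u^2·e^(-2·u) du].
With ∫ u^2·e^(-2·u) du = -(2·u^2 + 2·u + 1)·e^(-2·u)/4 + C, the region integral is ≈ 0.042839 and the full one is 1/4.
This works out to P = 0.1714.

P ≈ 0.171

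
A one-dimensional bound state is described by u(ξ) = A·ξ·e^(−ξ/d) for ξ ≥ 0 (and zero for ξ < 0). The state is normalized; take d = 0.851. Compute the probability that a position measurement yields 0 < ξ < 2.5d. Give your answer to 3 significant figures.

|u|² is the probability density, so P = ∫_{0}^{2.5d} |u|² dξ.
Since A² = 1/(d^3/4), this is the region integral divided by the full normalization integral.
Substituting t = ξ/d, A² and the length scale cancel in the ratio: P = ∫_{0}^{2.5} t^2·e^(-2·t) dt / ∫_{0}^{∞} t^2·e^(-2·t) dt.
An antiderivative of t^2·e^(-2·t) is -(2·t^2 + 2·t + 1)·e^(-2·t)/4; evaluating from 0 to 2.5 gives 1/4 - 37·e^(-5)/8, while the full integral is 1/4.
This works out to P = 0.8753.

P ≈ 0.875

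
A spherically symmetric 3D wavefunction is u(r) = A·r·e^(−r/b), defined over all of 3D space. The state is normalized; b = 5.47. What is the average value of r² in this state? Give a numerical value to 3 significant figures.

By definition ⟨r²⟩ = ∫ r^2 |u(r)|² 4πr² dr.
With ∫₀^∞ r^6 e^(−αr) dr = 6!/α^7, the ratio of the moment integral to the normalization integral gives ⟨r²⟩ = 15·b^2/2.
Putting b = 5.47 gives 224.4.

⟨r^2⟩ ≈ 224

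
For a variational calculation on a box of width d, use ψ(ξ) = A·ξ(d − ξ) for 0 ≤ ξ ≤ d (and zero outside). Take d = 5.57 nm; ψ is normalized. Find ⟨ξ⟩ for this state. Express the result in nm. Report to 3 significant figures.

⟨ξ⟩ = ∫ ξ |ψ|² dξ over the full domain.
Expanding the polynomial and integrating term by term, evaluating both integrals, ⟨ξ⟩ = d/2.
With d = 5.57, ⟨ξ⟩ = 2.785.

⟨ξ⟩ ≈ 2.79 nm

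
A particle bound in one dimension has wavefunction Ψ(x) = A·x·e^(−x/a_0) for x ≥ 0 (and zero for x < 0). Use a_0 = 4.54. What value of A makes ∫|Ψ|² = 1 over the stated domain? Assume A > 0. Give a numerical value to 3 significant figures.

Require ∫ |Ψ|² dx = 1 over the whole domain.
Using ∫₀^∞ xⁿ e^(−αx) dx = n!/αⁿ⁺¹, carrying out the integral gives A² · a_0^3/4.
Setting this equal to 1 gives A² = 1/(a_0^3/4).
With a_0 = 4.54: A² = 0.04275 and A = 0.2068.

A ≈ 0.207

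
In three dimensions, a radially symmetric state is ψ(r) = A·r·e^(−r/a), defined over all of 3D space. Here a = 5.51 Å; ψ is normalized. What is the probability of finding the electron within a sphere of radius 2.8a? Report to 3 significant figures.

P ≈ 0.658

With dV = 4πr²dr, the probability is ∫|ψ|² dV over r ≤ 2.8a.
A² is fixed by ∫₀^∞ 4πr²|ψ|² dr = 1, i.e. A² = (3·π·a^5)^(−1).
In terms of u = r/a (A², 4π and the length scale all cancel between numerator and denominator), P = [∫_{0}^{2.8} u^4·e^(-2·u) du] / [∫_{0}^{∞} u^4·e^(-2·u) du].
Using ∫ u^4·e^(-2·u) du = -(u^4/2 + u^3 + 3·u^2/2 + 3·u/2 + 3/4)·e^(-2·u), the numerator is ≈ 0.49339 and the denominator is 3/4.
This evaluates to P = 0.6578.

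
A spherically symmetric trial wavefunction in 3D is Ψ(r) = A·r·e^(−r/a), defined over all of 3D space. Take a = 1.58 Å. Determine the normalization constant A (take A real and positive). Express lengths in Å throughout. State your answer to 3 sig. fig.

Normalization requires ∫|Ψ|² 4πr² dr = 1, integrated from 0 to ∞.
With Ψ = A·r·e^(−r/a), the integral evaluates to A²·[3·π·a^5].
Setting this equal to 1 gives A² = 1/(3·π·a^5).
Plugging in a = 1.58 yields A = 0.1038.

A ≈ 0.104 Å^(-5/2)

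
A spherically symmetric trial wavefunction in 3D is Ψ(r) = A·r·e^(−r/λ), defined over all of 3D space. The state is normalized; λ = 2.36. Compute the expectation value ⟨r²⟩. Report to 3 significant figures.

⟨r^2⟩ ≈ 41.8

The expectation value is the |Ψ|²-weighted average of r^2: ∫ r^2|Ψ|² 4πr² dr.
With ∫₀^∞ r^6 e^(−αr) dr = 6!/α^7, evaluating both integrals, ⟨r²⟩ = 15·λ^2/2.
Putting λ = 2.36 gives 41.77.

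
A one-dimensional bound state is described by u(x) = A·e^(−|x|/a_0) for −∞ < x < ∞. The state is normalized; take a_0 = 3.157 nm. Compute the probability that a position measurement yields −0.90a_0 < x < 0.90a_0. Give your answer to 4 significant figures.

|u|² is the probability density, so P = ∫_{−0.90a_0}^{0.90a_0} |u|² dx.
With A² fixed by ∫|u|² = 1, i.e. A² = (a_0)^(−1), substitute and integrate.
Both integrals are even about x = 0, so only the x ≥ 0 halves are needed (the factors of 2 cancel). Substituting t = x/a_0, A² and the length scale cancel in the ratio: P = ∫_{0}^{0.90} e^(-2·t) dt / ∫_{0}^{∞} e^(-2·t) dt.
With ∫ e^(-2·t) dt = -e^(-2·t)/2 + C, the region integral is 1/2 - e^(-9/5)/2 and the full one is 1/2.
Evaluating gives P = 0.83470.

P ≈ 0.8347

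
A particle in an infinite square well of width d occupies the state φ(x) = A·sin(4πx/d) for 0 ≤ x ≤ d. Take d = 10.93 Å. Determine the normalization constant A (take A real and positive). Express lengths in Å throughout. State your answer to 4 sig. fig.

We need A² ∫|f|² dx = 1, taking the integral from 0 to d.
The integral (without the A² prefactor) comes out to d/2.
Setting this equal to 1 gives A² = 1/(d/2).
Substituting d = 10.93 gives A² = 0.18298, so A = 0.42776.

A ≈ 0.4278 Å^(-1/2)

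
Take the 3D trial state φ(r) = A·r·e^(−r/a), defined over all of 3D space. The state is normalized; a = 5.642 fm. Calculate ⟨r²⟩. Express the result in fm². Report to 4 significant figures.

⟨r²⟩ = ∫ r^2 |φ|² 4πr² dr over the full domain.
Recall ∫₀^∞ r^m e^(−r/β) dr = m!·β^(m+1), since the A² factors cancel between numerator and denominator, ⟨r²⟩ = 15·a^2/2.
Putting a = 5.642 gives 238.74.

⟨r^2⟩ ≈ 238.7 fm^2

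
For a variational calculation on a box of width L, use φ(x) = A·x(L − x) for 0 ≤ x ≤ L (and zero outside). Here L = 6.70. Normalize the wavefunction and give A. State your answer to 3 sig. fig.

Require ∫ |φ|² dx = 1 over the whole domain.
With φ = A·x(L − x), the integral evaluates to A²·[L^5/30].
So A² = (L^5/30)^(−1).
With L = 6.70: A² = 0.002222 and A = 0.04714.

A ≈ 0.0471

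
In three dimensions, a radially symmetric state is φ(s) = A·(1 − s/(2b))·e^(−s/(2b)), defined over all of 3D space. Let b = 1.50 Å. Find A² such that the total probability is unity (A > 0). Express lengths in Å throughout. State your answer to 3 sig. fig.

Normalization requires ∫|φ|² 4πs² ds = 1, integrated from 0 to ∞.
With ∫₀^∞ s^4 e^(−αs) ds = 4!/α^5, with φ = A·(1 − s/(2b))·e^(−s/(2b)), the integral evaluates to A²·[8·π·b^3].
So A² = (8·π·b^3)^(−1).
Substituting b = 1.50 gives A² = 0.01179, so A = 0.1086.

A^2 ≈ 0.0118 Å^(-3)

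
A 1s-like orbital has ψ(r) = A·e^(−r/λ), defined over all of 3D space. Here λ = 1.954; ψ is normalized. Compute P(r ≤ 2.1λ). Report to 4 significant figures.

P = ∫ |ψ|² 4πr² dr over r ≤ 2.1λ.
The full normalization integral is A²·[π·λ^3] = 1, fixing A².
In terms of u = r/λ (A², 4π and the length scale all cancel between numerator and denominator), P = [∫_{0}^{2.1} u^2·e^(-2·u) du] / [∫_{0}^{∞} u^2·e^(-2·u) du].
Using ∫ u^2·e^(-2·u) du = -(2·u^2 + 2·u + 1)·e^(-2·u)/4, the numerator is 1/4 - 701·e^(-21/5)/200 and the denominator is 1/4.
Taking the ratio yields P = 0.78976.

P ≈ 0.7898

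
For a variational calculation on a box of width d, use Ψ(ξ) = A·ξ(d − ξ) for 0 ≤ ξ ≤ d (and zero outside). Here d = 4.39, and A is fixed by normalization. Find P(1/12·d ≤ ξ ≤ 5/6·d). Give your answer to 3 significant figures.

P = ∫_{1/12·d}^{5/6·d} |Ψ(ξ)|² dξ.
With A² fixed by ∫|Ψ|² = 1, i.e. A² = (d^5/30)^(−1), substitute and integrate.
In terms of u = ξ/d (A² and the length scale cancel between numerator and denominator), P = [∫_{1/12}^{5/6} u^2·(1 - u)^2 du] / [∫_{0}^{1} u^2·(1 - u)^2 du].
Using ∫ u^2·(1 - u)^2 du = u^3·(6·u^2 - 15·u + 10)/30, the numerator is ≈ 0.031981 and the denominator is 1/30.
This works out to P = 4421/4608.

P ≈ 0.959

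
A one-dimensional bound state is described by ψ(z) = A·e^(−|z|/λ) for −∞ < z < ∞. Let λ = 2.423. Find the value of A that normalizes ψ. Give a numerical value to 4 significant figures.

We need A² ∫|f|² dz = 1, taking the integral from −∞ to ∞.
∫|ψ|² dz = A²·(λ).
Hence A² = 1/[λ].
With λ = 2.423: A² = 0.41271 and A = 0.64243.

A ≈ 0.6424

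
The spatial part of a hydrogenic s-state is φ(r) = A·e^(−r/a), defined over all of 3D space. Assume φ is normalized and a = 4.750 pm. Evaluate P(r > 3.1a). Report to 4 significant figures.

P ≈ 0.05362

P = ∫ |φ|² 4πr² dr over r > 3.1a.
Normalization gives A² = 1/(π·a^3).
Substituting u = r/a, A², 4π and the length scale all cancel in the ratio: P = ∫_{3.1}^{∞} u^2·e^(-2·u) du / ∫_{0}^{∞} u^2·e^(-2·u) du.
With ∫ u^2·e^(-2·u) du = -(2·u^2 + 2·u + 1)·e^(-2·u)/4 + C, the region integral is 1321·e^(-31/5)/200 and the full one is 1/4.
The region integral divided by the full integral gives P = 0.053618.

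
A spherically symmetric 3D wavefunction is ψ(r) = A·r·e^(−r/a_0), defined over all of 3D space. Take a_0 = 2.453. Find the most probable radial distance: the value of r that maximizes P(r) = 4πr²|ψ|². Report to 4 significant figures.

r ≈ 4.906

The maximum of P(r) = 4πr²|ψ|² occurs where its derivative vanishes.
This gives r = 2·a_0.
With a_0 = 2.453, the most probable radial distance is 4.9060.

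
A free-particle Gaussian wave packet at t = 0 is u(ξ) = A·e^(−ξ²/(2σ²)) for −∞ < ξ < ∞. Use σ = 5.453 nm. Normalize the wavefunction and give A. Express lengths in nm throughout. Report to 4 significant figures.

A ≈ 0.3217 nm^(-1/2)

The normalization condition is ∫|u|² dξ = 1 from −∞ to ∞.
∫|u|² dξ = A²·(√(π)·σ).
Plugging in σ = 5.453 yields A = 0.32166.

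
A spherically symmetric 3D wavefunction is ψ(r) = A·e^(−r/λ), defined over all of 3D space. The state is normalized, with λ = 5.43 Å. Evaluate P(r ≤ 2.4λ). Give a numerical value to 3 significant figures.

P ≈ 0.857

With dV = 4πr²dr, the probability is ∫|ψ|² dV over r ≤ 2.4λ.
A² is fixed by ∫₀^∞ 4πr²|ψ|² dr = 1, i.e. A² = (π·λ^3)^(−1).
Let u = r/λ; then A², 4π and the length scale all cancel, so P = ∫_{0}^{2.4} u^2·e^(-2·u) du ÷ ∫_{0}^{∞} u^2·e^(-2·u) du.
With ∫ u^2·e^(-2·u) du = -(2·u^2 + 2·u + 1)·e^(-2·u)/4 + C, the region integral is 1/4 - 433·e^(-24/5)/100 and the full one is 1/4.
The region integral divided by the full integral gives P = 0.8575.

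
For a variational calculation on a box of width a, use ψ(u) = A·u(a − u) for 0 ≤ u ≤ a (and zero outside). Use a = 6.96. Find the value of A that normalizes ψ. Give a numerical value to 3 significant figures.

We need A² ∫|f|² du = 1, taking the integral from 0 to a.
Expanding the polynomial and integrating term by term, the integral (without the A² prefactor) comes out to a^5/30.
Hence A² = 1/[a^5/30].
With a = 6.96: A² = 0.001837 and A = 0.04286.

A ≈ 0.0429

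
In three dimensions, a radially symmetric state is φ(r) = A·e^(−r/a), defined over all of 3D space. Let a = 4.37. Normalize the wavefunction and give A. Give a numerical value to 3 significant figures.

Require ∫ |φ|² 4πr² dr = 1 over the whole domain.
In 3D with spherical symmetry the volume element is 4πr² dr.
The integral (without the A² prefactor) comes out to π·a^3.
With a = 4.37: A² = 0.003814 and A = 0.06176.

A ≈ 0.0618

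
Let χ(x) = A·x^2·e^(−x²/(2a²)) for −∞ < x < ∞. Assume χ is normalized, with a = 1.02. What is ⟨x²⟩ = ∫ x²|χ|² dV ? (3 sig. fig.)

⟨x^2⟩ ≈ 2.60

By definition ⟨x²⟩ = ∫ x^2 |χ(x)|² dx.
Differentiating ∫e^(−αx²) dx = √(π/α) under α to get the higher moments, since the A² factors cancel between numerator and denominator, ⟨x²⟩ = 5·a^2/2.
With a = 1.02, ⟨x^2⟩ = 2.601.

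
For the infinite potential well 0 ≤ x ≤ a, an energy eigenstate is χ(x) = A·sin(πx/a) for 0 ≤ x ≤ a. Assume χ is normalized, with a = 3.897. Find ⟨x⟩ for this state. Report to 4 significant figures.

The expectation value is the |χ|²-weighted average of x: ∫ x|χ|² dx.
The ratio of the moment integral to the normalization integral gives ⟨x⟩ = a/2.
Putting a = 3.897 gives 1.9485.

⟨x⟩ ≈ 1.949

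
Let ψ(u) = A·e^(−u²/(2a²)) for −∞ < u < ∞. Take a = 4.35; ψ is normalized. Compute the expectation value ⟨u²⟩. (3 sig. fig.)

The expectation value is the |ψ|²-weighted average of u^2: ∫ u^2|ψ|² du.
With ∫_{−∞}^{∞} u^(2m) e^(−αu²) du = (2m−1)!!·√π / (2^m α^(m+1/2)), evaluating both integrals, ⟨u²⟩ = a^2/2.
Putting a = 4.35 gives 9.461.

⟨u^2⟩ ≈ 9.46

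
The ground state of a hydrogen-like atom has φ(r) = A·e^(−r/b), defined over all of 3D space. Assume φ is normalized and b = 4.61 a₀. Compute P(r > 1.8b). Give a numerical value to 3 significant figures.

P ≈ 0.303

With dV = 4πr²dr, the probability is ∫|φ|² dV over r > 1.8b.
The full normalization integral is A²·[π·b^3] = 1, fixing A².
Substituting u = r/b, A², 4π and the length scale all cancel in the ratio: P = ∫_{1.8}^{∞} u^2·e^(-2·u) du / ∫_{0}^{∞} u^2·e^(-2·u) du.
With ∫ u^2·e^(-2·u) du = -(2·u^2 + 2·u + 1)·e^(-2·u)/4 + C, the region integral is 277·e^(-18/5)/100 and the full one is 1/4.
This evaluates to P = 0.3027.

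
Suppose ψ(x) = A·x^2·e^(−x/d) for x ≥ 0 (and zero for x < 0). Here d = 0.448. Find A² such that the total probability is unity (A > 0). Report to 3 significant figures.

Normalization requires ∫|ψ|² dx = 1, integrated from 0 to ∞.
Recall ∫₀^∞ x^m e^(−x/β) dx = m!·β^(m+1), carrying out the integral gives A² · 3·d^5/4.
So A² = (3·d^5/4)^(−1).
Plugging in d = 0.448 yields A = 8.596.

A^2 ≈ 73.9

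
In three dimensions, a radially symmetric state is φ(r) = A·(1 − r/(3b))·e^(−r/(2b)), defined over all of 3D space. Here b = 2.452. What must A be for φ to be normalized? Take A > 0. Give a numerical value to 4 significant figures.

A ≈ 0.08998

We need A² ∫|f|² 4πr² dr = 1, taking the integral from 0 to ∞.
(Spherical symmetry: dV = 4πr² dr.)
Recall ∫₀^∞ r^m e^(−r/β) dr = m!·β^(m+1), with φ = A·(1 − r/(3b))·e^(−r/(2b)), the integral evaluates to A²·[8·π·b^3/3].
Setting this equal to 1 gives A² = 1/(8·π·b^3/3).
With b = 2.452: A² = 0.0080969 and A = 0.089983.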